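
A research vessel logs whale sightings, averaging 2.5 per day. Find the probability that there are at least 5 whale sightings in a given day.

0.1088

With mean μ = 2.5 per day,
P(N ≥ 5) = 1 − P(N ≤ 4) = 1 − Σ_{j=0}^{4} e^(−μ) μ^j/j! ≈ 0.1088.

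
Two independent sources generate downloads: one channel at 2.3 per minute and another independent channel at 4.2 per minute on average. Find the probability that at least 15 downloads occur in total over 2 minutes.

Independent Poisson processes superpose: combined rate λ = 2.3 + 4.2 = 6.5 per minute.
Over the interval, μ = 6.5 × 2 = 13 (2 minutes).
P(N ≥ 15) = 1 − P(N ≤ 14) ≈ 0.3249.

0.3249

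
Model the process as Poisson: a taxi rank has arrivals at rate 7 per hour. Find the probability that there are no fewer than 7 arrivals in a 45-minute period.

0.2752

Over the interval, μ = 7 × 0.75 = 5.25 (a 45-minute period = 0.75 hours).
P(N ≥ 7) = 1 − P(N ≤ 6) = 1 − Σ_{j=0}^{6} e^(−μ) μ^j/j! ≈ 0.2752.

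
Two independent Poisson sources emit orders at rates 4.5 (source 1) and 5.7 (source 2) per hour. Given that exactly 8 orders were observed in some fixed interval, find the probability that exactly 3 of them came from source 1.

0.2621

Given the total, each event is independently from source 1 with probability p = λ_1/(λ_1+λ_2) = 4.5/10.2 ≈ 0.4412.
So K ~ Binomial(8, 4.5/10.2): P(K = 3) = C(8,3) · (4.5/10.2)^3 · (5.7/10.2)^5 ≈ 0.2621.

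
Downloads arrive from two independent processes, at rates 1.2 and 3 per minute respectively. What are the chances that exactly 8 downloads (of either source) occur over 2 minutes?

Independent Poisson processes superpose: combined rate λ = 1.2 + 3 = 4.2 per minute.
Over the interval, μ = 4.2 × 2 = 8.4 (2 minutes).
P(N = 8) = e^(−8.4) · 8.4^8/8! ≈ 0.1382.

0.1382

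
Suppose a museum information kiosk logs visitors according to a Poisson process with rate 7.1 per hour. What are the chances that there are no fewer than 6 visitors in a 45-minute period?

0.4409

Over the interval, μ = 7.1 × 0.75 = 5.325 (a 45-minute period = 0.75 hours).
P(N ≥ 6) = 1 − P(N ≤ 5) = 1 − Σ_{j=0}^{5} e^(−μ) μ^j/j! ≈ 0.4409.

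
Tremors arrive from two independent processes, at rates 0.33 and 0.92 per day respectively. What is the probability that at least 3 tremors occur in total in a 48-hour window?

Independent Poisson processes superpose: combined rate λ = 0.33 + 0.92 = 1.25 per day.
Over the interval, μ = 1.25 × 2 = 2.5 (a 48-hour window = 2 days).
P(N ≥ 3) = 1 − P(N ≤ 2) ≈ 0.4562.

0.4562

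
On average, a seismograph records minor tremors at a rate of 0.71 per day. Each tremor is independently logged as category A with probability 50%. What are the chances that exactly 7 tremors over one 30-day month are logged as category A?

0.0731

Thinning: the tremors that are logged as category A themselves form a Poisson process with rate 0.5 × 0.71 = 0.355 per day.
Over the interval, μ = 0.355 × 30 = 10.65 (a 30-day month = 30 days).
P(N = 7) = e^(−10.65) · 10.65^7/7! ≈ 0.0731.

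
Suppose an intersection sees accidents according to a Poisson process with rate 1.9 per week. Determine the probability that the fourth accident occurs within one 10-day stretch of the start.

Over the interval, μ = 1.9 × 10/7 ≈ 2.71429 (a 10-day stretch = 10/7 weeks).
The fourth arrival falls in the interval iff at least 4 events occur there: P(S_4 ≤ t) = P(N ≥ 4) = 1 − P(N ≤ 3) ≈ 0.2891.

0.2891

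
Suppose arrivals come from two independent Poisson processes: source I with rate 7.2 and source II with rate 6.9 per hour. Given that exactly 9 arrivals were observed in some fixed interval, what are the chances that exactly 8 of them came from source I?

0.0204

Given the total, each event is independently from source I with probability p = λ_I/(λ_I+λ_II) = 7.2/14.1 ≈ 0.5106.
So K ~ Binomial(9, 7.2/14.1): P(K = 8) = C(9,8) · (7.2/14.1)^8 · (6.9/14.1)^1 ≈ 0.0204.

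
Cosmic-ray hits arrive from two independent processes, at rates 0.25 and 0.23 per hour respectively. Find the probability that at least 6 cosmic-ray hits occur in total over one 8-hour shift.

Independent Poisson processes superpose: combined rate λ = 0.25 + 0.23 = 0.48 per hour.
Over the interval, μ = 0.48 × 8 = 3.84 (an 8-hour shift = 8 hours).
P(N ≥ 6) = 1 − P(N ≤ 5) ≈ 0.1904.

0.1904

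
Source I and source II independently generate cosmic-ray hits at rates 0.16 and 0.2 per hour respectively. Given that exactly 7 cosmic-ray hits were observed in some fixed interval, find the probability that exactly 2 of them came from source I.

0.2195

Given the total, each event is independently from source I with probability p = λ_I/(λ_I+λ_II) = 0.16/0.36 ≈ 0.4444.
So K ~ Binomial(7, 0.16/0.36): P(K = 2) = C(7,2) · (0.16/0.36)^2 · (0.2/0.36)^5 ≈ 0.2195.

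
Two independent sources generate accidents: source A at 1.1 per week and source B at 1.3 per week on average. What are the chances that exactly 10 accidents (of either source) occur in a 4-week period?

0.1241

Independent Poisson processes superpose: combined rate λ = 1.1 + 1.3 = 2.4 per week.
Over the interval, μ = 2.4 × 4 = 9.6 (a 4-week period = 4 weeks).
P(N = 10) = e^(−9.6) · 9.6^10/10! ≈ 0.1241.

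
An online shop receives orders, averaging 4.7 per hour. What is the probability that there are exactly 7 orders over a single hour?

With mean μ = 4.7 per hour,
P(N = 7) = e^(−μ) μ^7/7! = e^(−4.7) · 4.7^7/5040 ≈ 0.0914.

0.0914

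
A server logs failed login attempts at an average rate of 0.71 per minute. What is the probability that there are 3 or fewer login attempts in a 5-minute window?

Over the interval, μ = 0.71 × 5 = 3.55 (a 5-minute window = 5 minutes).
P(N ≤ 3) = Σ_{j=0}^{3} e^(−μ) μ^j/j! ≈ 0.5259.

0.5259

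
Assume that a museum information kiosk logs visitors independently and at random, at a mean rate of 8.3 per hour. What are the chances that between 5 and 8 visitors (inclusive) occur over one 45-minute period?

Over the interval, μ = 8.3 × 0.75 = 6.225 (a 45-minute period = 0.75 hours).
P(5 ≤ N ≤ 8) = Σ_{j=5}^{8} e^(−6.225) · 6.225^j/j! ≈ 0.5671.

0.5671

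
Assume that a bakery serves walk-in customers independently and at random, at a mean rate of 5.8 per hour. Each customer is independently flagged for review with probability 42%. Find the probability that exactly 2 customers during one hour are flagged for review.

0.2596

Thinning: the customers that are flagged for review themselves form a Poisson process with rate 0.42 × 5.8 = 2.436 per hour.
So μ = 2.436.
P(N = 2) = e^(−2.436) · 2.436^2/2! ≈ 0.2596.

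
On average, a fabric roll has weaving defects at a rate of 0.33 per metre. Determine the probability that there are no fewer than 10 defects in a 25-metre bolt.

Over the interval, μ = 0.33 × 25 = 8.25 (a 25-metre bolt = 25 metres).
P(N ≥ 10) = 1 − P(N ≤ 9) = 1 − Σ_{j=0}^{9} e^(−μ) μ^j/j! ≈ 0.3148.

0.3148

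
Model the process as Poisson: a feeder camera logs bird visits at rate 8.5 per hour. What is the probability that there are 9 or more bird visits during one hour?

0.4769

With mean μ = 8.5 per hour,
P(N ≥ 9) = 1 − P(N ≤ 8) = 1 − Σ_{j=0}^{8} e^(−μ) μ^j/j! ≈ 0.4769.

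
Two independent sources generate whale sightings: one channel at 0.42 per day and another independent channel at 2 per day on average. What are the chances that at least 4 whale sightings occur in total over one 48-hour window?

0.7118

Independent Poisson processes superpose: combined rate λ = 0.42 + 2 = 2.42 per day.
Over the interval, μ = 2.42 × 2 = 4.84 (a 48-hour window = 2 days).
P(N ≥ 4) = 1 − P(N ≤ 3) ≈ 0.7118.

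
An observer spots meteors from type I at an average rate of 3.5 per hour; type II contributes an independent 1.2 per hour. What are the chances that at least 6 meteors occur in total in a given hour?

Independent Poisson processes superpose: combined rate λ = 3.5 + 1.2 = 4.7 per hour.
So μ = 4.7.
P(N ≥ 6) = 1 − P(N ≤ 5) ≈ 0.3316.

0.3316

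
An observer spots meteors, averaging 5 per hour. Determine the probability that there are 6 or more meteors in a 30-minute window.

0.0420

Over the interval, μ = 5 × 0.5 = 2.5 (a 30-minute window = 0.5 hours).
P(N ≥ 6) = 1 − P(N ≤ 5) = 1 − Σ_{j=0}^{5} e^(−μ) μ^j/j! ≈ 0.0420.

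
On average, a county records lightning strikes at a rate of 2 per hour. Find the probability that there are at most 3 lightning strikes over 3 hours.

0.1512

Over the interval, μ = 2 × 3 = 6 (3 hours).
P(N ≤ 3) = Σ_{j=0}^{3} e^(−μ) μ^j/j! ≈ 0.1512.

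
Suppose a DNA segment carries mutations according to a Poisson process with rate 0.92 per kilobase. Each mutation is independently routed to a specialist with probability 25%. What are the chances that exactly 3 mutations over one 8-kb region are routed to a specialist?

Thinning: the mutations that are routed to a specialist themselves form a Poisson process with rate 0.25 × 0.92 = 0.23 per kilobase.
Over the interval, μ = 0.23 × 8 = 1.84 (an 8-kb region = 8 kilobases).
P(N = 3) = e^(−1.84) · 1.84^3/3! ≈ 0.1649.

0.1649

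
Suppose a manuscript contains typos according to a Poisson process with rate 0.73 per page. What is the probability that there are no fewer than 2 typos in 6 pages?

0.9326

Over the interval, μ = 0.73 × 6 = 4.38 (6 pages).
P(N ≥ 2) = 1 − P(N ≤ 1) = 1 − Σ_{j=0}^{1} e^(−μ) μ^j/j! ≈ 0.9326.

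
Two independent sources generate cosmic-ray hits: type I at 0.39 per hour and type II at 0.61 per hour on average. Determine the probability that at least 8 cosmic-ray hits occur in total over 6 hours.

0.2560

Independent Poisson processes superpose: combined rate λ = 0.39 + 0.61 = 1 per hour.
Over the interval, μ = 1 × 6 = 6 (6 hours).
P(N ≥ 8) = 1 − P(N ≤ 7) ≈ 0.2560.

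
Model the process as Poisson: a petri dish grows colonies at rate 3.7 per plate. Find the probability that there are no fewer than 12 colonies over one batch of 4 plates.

Over the interval, μ = 3.7 × 4 = 14.8 (a batch of 4 plates = 4 plates).
P(N ≥ 12) = 1 − P(N ≤ 11) = 1 − Σ_{j=0}^{11} e^(−μ) μ^j/j! ≈ 0.8016.

0.8016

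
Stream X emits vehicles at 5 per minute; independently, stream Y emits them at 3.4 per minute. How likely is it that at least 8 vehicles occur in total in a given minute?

0.6013

Independent Poisson processes superpose: combined rate λ = 5 + 3.4 = 8.4 per minute.
So μ = 8.4.
P(N ≥ 8) = 1 − P(N ≤ 7) ≈ 0.6013.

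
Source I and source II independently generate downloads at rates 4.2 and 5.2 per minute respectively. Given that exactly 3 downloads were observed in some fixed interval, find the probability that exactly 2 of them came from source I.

Given the total, each event is independently from source I with probability p = λ_I/(λ_I+λ_II) = 4.2/9.4 ≈ 0.4468.
So K ~ Binomial(3, 4.2/9.4): P(K = 2) = C(3,2) · (4.2/9.4)^2 · (5.2/9.4)^1 ≈ 0.3313.

0.3313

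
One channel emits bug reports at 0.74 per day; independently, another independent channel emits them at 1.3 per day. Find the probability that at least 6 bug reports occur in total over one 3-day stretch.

Independent Poisson processes superpose: combined rate λ = 0.74 + 1.3 = 2.04 per day.
Over the interval, μ = 2.04 × 3 = 6.12 (a 3-day stretch = 3 days).
P(N ≥ 6) = 1 − P(N ≤ 5) ≈ 0.5734.

0.5734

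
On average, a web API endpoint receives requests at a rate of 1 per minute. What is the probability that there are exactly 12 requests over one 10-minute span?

Over the interval, μ = 1 × 10 = 10 (a 10-minute span = 10 minutes).
P(N = 12) = e^(−μ) μ^12/12! = e^(−10) · 10^12/479001600 ≈ 0.0948.

0.0948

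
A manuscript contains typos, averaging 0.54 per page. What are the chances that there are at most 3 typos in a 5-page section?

0.7141

Over the interval, μ = 0.54 × 5 = 2.7 (a 5-page section = 5 pages).
P(N ≤ 3) = Σ_{j=0}^{3} e^(−μ) μ^j/j! ≈ 0.7141.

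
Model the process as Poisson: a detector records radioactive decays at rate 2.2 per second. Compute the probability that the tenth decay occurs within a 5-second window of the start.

Over the interval, μ = 2.2 × 5 = 11 (a 5-second window = 5 seconds).
The tenth arrival falls in the interval iff at least 10 events occur there: P(S_10 ≤ t) = P(N ≥ 10) = 1 − P(N ≤ 9) ≈ 0.6595.

0.6595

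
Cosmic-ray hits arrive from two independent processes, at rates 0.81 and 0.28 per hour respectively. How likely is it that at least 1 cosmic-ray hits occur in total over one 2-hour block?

Independent Poisson processes superpose: combined rate λ = 0.81 + 0.28 = 1.09 per hour.
Over the interval, μ = 1.09 × 2 = 2.18 (a 2-hour block = 2 hours).
P(N ≥ 1) = 1 − P(N ≤ 0) ≈ 0.8870.

0.8870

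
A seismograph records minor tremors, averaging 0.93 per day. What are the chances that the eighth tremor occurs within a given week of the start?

Over the interval, μ = 0.93 × 7 = 6.51 (a week = 7 days).
The eighth arrival falls in the interval iff at least 8 events occur there: P(S_8 ≤ t) = P(N ≥ 8) = 1 − P(N ≤ 7) ≈ 0.3287.

0.3287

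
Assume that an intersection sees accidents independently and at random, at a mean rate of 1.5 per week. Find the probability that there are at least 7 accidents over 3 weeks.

Over the interval, μ = 1.5 × 3 = 4.5 (3 weeks).
P(N ≥ 7) = 1 − P(N ≤ 6) = 1 − Σ_{j=0}^{6} e^(−μ) μ^j/j! ≈ 0.1689.

0.1689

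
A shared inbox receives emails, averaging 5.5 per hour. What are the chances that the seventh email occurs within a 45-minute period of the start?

0.1241

Over the interval, μ = 5.5 × 0.75 = 4.125 (a 45-minute period = 0.75 hours).
The seventh arrival falls in the interval iff at least 7 events occur there: P(S_7 ≤ t) = P(N ≥ 7) = 1 − P(N ≤ 6) ≈ 0.1241.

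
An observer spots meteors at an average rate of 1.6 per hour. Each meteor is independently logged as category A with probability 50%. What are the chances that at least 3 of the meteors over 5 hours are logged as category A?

0.7619

Thinning: the meteors that are logged as category A themselves form a Poisson process with rate 0.5 × 1.6 = 0.8 per hour.
Over the interval, μ = 0.8 × 5 = 4 (5 hours).
P(N ≥ 3) = 1 − P(N ≤ 2) ≈ 0.7619.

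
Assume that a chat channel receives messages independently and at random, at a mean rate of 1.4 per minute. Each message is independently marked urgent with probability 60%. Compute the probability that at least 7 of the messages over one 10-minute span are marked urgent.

0.7330

Thinning: the messages that are marked urgent themselves form a Poisson process with rate 0.6 × 1.4 = 0.84 per minute.
Over the interval, μ = 0.84 × 10 = 8.4 (a 10-minute span = 10 minutes).
P(N ≥ 7) = 1 − P(N ≤ 6) ≈ 0.7330.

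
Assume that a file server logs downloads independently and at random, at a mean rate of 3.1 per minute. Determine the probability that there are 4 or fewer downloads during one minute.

0.7982

With mean μ = 3.1 per minute,
P(N ≤ 4) = Σ_{j=0}^{4} e^(−μ) μ^j/j! ≈ 0.7982.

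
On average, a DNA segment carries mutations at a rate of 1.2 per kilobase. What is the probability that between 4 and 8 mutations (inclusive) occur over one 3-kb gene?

0.4731

Over the interval, μ = 1.2 × 3 = 3.6 (a 3-kb gene = 3 kilobases).
P(4 ≤ N ≤ 8) = Σ_{j=4}^{8} e^(−3.6) · 3.6^j/j! ≈ 0.4731.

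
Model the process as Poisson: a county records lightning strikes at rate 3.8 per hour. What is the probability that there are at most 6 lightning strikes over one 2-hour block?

Over the interval, μ = 3.8 × 2 = 7.6 (a 2-hour block = 2 hours).
P(N ≤ 6) = Σ_{j=0}^{6} e^(−μ) μ^j/j! ≈ 0.3646.

0.3646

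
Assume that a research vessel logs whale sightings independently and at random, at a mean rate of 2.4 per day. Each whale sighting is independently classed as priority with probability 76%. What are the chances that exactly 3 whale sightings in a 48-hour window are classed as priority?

0.2107

Thinning: the whale sightings that are classed as priority themselves form a Poisson process with rate 0.76 × 2.4 = 1.824 per day.
Over the interval, μ = 1.824 × 2 = 3.648 (a 48-hour window = 2 days).
P(N = 3) = e^(−3.648) · 3.648^3/3! ≈ 0.2107.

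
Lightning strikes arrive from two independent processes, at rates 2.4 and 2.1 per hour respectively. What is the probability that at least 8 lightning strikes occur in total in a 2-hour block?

0.6761

Independent Poisson processes superpose: combined rate λ = 2.4 + 2.1 = 4.5 per hour.
Over the interval, μ = 4.5 × 2 = 9 (a 2-hour block = 2 hours).
P(N ≥ 8) = 1 − P(N ≤ 7) ≈ 0.6761.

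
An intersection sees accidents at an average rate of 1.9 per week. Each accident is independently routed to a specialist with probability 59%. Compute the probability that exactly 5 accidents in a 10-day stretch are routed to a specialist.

0.0177

Thinning: the accidents that are routed to a specialist themselves form a Poisson process with rate 0.59 × 1.9 = 1.121 per week.
Over the interval, μ = 1.121 × 10/7 ≈ 1.60143 (a 10-day stretch = 10/7 weeks).
P(N = 5) = e^(−1.60143) · 1.60143^5/5! ≈ 0.0177.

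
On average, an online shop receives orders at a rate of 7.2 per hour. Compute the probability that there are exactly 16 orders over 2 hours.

Over the interval, μ = 7.2 × 2 = 14.4 (2 hours).
P(N = 16) = e^(−μ) μ^16/16! = e^(−14.4) · 14.4^16/20922789888000 ≈ 0.0911.

0.0911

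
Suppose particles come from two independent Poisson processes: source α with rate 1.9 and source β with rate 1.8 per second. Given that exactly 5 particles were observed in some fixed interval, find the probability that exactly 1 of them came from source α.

Given the total, each event is independently from source α with probability p = λ_α/(λ_α+λ_β) = 1.9/3.7 ≈ 0.5135.
So K ~ Binomial(5, 1.9/3.7): P(K = 1) = C(5,1) · (1.9/3.7)^1 · (1.8/3.7)^4 ≈ 0.1438.

0.1438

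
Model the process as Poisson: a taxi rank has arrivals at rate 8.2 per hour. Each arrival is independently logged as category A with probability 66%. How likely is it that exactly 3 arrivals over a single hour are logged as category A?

0.1179

Thinning: the arrivals that are logged as category A themselves form a Poisson process with rate 0.66 × 8.2 = 5.412 per hour.
So μ = 5.412.
P(N = 3) = e^(−5.412) · 5.412^3/3! ≈ 0.1179.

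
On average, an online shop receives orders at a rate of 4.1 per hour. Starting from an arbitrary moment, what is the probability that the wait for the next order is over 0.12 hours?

The wait for the next event is exponential with rate λ = 4.1 per hour.
P(T > 0.12) = e^(−λt) = e^(−4.1 × 0.12) = e^(−0.492) ≈ 0.6114.

0.6114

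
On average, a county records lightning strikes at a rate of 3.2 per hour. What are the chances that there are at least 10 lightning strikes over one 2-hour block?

0.1142

Over the interval, μ = 3.2 × 2 = 6.4 (a 2-hour block = 2 hours).
P(N ≥ 10) = 1 − P(N ≤ 9) = 1 − Σ_{j=0}^{9} e^(−μ) μ^j/j! ≈ 0.1142.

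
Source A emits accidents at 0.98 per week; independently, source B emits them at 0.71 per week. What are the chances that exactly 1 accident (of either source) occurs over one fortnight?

Independent Poisson processes superpose: combined rate λ = 0.98 + 0.71 = 1.69 per week.
Over the interval, μ = 1.69 × 2 = 3.38 (a fortnight = 2 weeks).
P(N = 1) = e^(−3.38) · 3.38^1/1! ≈ 0.1151.

0.1151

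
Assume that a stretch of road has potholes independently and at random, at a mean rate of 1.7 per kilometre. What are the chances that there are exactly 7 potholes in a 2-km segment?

Over the interval, μ = 1.7 × 2 = 3.4 (a 2-km segment = 2 kilometres).
P(N = 7) = e^(−μ) μ^7/7! = e^(−3.4) · 3.4^7/5040 ≈ 0.0348.

0.0348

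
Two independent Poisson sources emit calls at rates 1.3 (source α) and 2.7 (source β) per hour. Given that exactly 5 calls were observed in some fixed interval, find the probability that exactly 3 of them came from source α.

0.1564

Given the total, each event is independently from source α with probability p = λ_α/(λ_α+λ_β) = 1.3/4 = 0.3250.
So K ~ Binomial(5, 1.3/4): P(K = 3) = C(5,3) · (1.3/4)^3 · (2.7/4)^2 ≈ 0.1564.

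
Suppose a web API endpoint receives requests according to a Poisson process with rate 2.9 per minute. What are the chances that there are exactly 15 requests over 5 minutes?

Over the interval, μ = 2.9 × 5 = 14.5 (5 minutes).
P(N = 15) = e^(−μ) μ^15/15! = e^(−14.5) · 14.5^15/1307674368000 ≈ 0.1016.

0.1016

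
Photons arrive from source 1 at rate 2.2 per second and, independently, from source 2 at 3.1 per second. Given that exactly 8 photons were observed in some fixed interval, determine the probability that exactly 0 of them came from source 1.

0.0137

Given the total, each event is independently from source 1 with probability p = λ_1/(λ_1+λ_2) = 2.2/5.3 ≈ 0.4151.
So K ~ Binomial(8, 2.2/5.3): P(K = 0) = C(8,0) · (2.2/5.3)^0 · (3.1/5.3)^8 ≈ 0.0137.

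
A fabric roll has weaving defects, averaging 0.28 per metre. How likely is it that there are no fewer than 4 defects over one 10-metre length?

Over the interval, μ = 0.28 × 10 = 2.8 (a 10-metre length = 10 metres).
P(N ≥ 4) = 1 − P(N ≤ 3) = 1 − Σ_{j=0}^{3} e^(−μ) μ^j/j! ≈ 0.3081.

0.3081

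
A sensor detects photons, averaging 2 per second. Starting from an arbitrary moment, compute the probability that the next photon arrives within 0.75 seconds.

0.7769

Inter-arrival times are exponential with rate λ = 2 per second.
P(T ≤ 0.75) = 1 − e^(−λt) = 1 − e^(−2 × 0.75) = 1 − e^(−1.5) ≈ 0.7769.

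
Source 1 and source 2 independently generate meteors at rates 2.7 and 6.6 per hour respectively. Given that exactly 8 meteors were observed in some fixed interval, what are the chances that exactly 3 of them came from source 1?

0.2467

Given the total, each event is independently from source 1 with probability p = λ_1/(λ_1+λ_2) = 2.7/9.3 ≈ 0.2903.
So K ~ Binomial(8, 2.7/9.3): P(K = 3) = C(8,3) · (2.7/9.3)^3 · (6.6/9.3)^5 ≈ 0.2467.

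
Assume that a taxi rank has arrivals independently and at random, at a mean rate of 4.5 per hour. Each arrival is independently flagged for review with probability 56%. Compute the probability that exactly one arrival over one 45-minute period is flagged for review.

Thinning: the arrivals that are flagged for review themselves form a Poisson process with rate 0.56 × 4.5 = 2.52 per hour.
Over the interval, μ = 2.52 × 0.75 = 1.89 (a 45-minute period = 0.75 hours).
P(N = 1) = e^(−1.89) · 1.89^1/1! ≈ 0.2855.

0.2855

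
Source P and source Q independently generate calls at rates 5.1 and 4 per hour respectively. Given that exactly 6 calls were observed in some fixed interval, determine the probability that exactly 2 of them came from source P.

Given the total, each event is independently from source P with probability p = λ_P/(λ_P+λ_Q) = 5.1/9.1 ≈ 0.5604.
So K ~ Binomial(6, 5.1/9.1): P(K = 2) = C(6,2) · (5.1/9.1)^2 · (4/9.1)^4 ≈ 0.1759.

0.1759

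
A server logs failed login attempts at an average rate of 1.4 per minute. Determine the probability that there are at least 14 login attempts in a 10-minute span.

Over the interval, μ = 1.4 × 10 = 14 (a 10-minute span = 10 minutes).
P(N ≥ 14) = 1 − P(N ≤ 13) = 1 − Σ_{j=0}^{13} e^(−μ) μ^j/j! ≈ 0.5356.

0.5356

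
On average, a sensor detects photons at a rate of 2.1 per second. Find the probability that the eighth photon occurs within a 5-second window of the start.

0.8215

Over the interval, μ = 2.1 × 5 = 10.5 (a 5-second window = 5 seconds).
The eighth arrival falls in the interval iff at least 8 events occur there: P(S_8 ≤ t) = P(N ≥ 8) = 1 − P(N ≤ 7) ≈ 0.8215.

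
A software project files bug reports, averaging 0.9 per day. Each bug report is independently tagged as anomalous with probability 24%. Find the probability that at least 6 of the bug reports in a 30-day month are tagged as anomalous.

0.6280

Thinning: the bug reports that are tagged as anomalous themselves form a Poisson process with rate 0.24 × 0.9 = 0.216 per day.
Over the interval, μ = 0.216 × 30 = 6.48 (a 30-day month = 30 days).
P(N ≥ 6) = 1 − P(N ≤ 5) ≈ 0.6280.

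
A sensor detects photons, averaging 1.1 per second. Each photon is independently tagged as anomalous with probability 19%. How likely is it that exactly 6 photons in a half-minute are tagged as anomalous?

0.1597

Thinning: the photons that are tagged as anomalous themselves form a Poisson process with rate 0.19 × 1.1 = 0.209 per second.
Over the interval, μ = 0.209 × 30 = 6.27 (a half-minute = 30 seconds).
P(N = 6) = e^(−6.27) · 6.27^6/6! ≈ 0.1597.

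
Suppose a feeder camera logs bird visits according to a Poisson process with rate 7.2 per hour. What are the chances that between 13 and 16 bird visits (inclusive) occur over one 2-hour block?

0.4001

Over the interval, μ = 7.2 × 2 = 14.4 (a 2-hour block = 2 hours).
P(13 ≤ N ≤ 16) = Σ_{j=13}^{16} e^(−14.4) · 14.4^j/j! ≈ 0.4001.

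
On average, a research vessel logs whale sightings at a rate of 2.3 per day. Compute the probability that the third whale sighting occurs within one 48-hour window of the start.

Over the interval, μ = 2.3 × 2 = 4.6 (a 48-hour window = 2 days).
The third arrival falls in the interval iff at least 3 events occur there: P(S_3 ≤ t) = P(N ≥ 3) = 1 − P(N ≤ 2) ≈ 0.8374.

0.8374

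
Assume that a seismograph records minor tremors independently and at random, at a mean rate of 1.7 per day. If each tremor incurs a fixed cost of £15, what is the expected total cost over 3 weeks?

£535.5

E[N] = 1.7 × 21 = 35.7 (3 weeks = 21 days); E[cost] = 35.7 × £15 = £535.5.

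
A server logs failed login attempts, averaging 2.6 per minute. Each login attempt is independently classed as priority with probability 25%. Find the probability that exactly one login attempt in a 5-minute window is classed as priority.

Thinning: the login attempts that are classed as priority themselves form a Poisson process with rate 0.25 × 2.6 = 0.65 per minute.
Over the interval, μ = 0.65 × 5 = 3.25 (a 5-minute window = 5 minutes).
P(N = 1) = e^(−3.25) · 3.25^1/1! ≈ 0.1260.

0.1260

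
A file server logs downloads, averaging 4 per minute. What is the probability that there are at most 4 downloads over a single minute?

0.6288

With mean μ = 4 per minute,
P(N ≤ 4) = Σ_{j=0}^{4} e^(−μ) μ^j/j! ≈ 0.6288.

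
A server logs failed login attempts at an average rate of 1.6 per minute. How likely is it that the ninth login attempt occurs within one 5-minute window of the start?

0.4075

Over the interval, μ = 1.6 × 5 = 8 (a 5-minute window = 5 minutes).
The ninth arrival falls in the interval iff at least 9 events occur there: P(S_9 ≤ t) = P(N ≥ 9) = 1 − P(N ≤ 8) ≈ 0.4075.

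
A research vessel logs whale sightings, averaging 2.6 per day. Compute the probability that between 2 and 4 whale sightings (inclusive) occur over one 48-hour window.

Over the interval, μ = 2.6 × 2 = 5.2 (a 48-hour window = 2 days).
P(2 ≤ N ≤ 4) = Σ_{j=2}^{4} e^(−5.2) · 5.2^j/j! ≈ 0.3719.

0.3719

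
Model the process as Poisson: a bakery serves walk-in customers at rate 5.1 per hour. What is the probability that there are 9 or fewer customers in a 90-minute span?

0.7590

Over the interval, μ = 5.1 × 1.5 = 7.65 (a 90-minute span = 1.5 hours).
P(N ≤ 9) = Σ_{j=0}^{9} e^(−μ) μ^j/j! ≈ 0.7590.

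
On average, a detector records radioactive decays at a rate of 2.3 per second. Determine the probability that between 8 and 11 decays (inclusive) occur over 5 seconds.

Over the interval, μ = 2.3 × 5 = 11.5 (5 seconds).
P(8 ≤ N ≤ 11) = Σ_{j=8}^{11} e^(−11.5) · 11.5^j/j! ≈ 0.4061.

0.4061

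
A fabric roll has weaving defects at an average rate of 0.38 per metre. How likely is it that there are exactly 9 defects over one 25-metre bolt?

0.1300

Over the interval, μ = 0.38 × 25 = 9.5 (a 25-metre bolt = 25 metres).
P(N = 9) = e^(−μ) μ^9/9! = e^(−9.5) · 9.5^9/362880 ≈ 0.1300.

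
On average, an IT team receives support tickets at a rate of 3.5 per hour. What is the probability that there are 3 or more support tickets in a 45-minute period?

Over the interval, μ = 3.5 × 0.75 = 2.625 (a 45-minute period = 0.75 hours).
P(N ≥ 3) = 1 − P(N ≤ 2) = 1 − Σ_{j=0}^{2} e^(−μ) μ^j/j! ≈ 0.4878.

0.4878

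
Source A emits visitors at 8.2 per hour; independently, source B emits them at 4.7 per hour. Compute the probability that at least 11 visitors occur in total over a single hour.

0.7396

Independent Poisson processes superpose: combined rate λ = 8.2 + 4.7 = 12.9 per hour.
So μ = 12.9.
P(N ≥ 11) = 1 − P(N ≤ 10) ≈ 0.7396.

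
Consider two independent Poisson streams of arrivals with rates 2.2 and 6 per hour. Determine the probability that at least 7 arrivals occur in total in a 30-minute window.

Independent Poisson processes superpose: combined rate λ = 2.2 + 6 = 8.2 per hour.
Over the interval, μ = 8.2 × 0.5 = 4.1 (a 30-minute window = 0.5 hours).
P(N ≥ 7) = 1 − P(N ≤ 6) ≈ 0.1214.

0.1214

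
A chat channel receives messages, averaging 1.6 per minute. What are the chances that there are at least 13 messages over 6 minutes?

0.1721

Over the interval, μ = 1.6 × 6 = 9.6 (6 minutes).
P(N ≥ 13) = 1 − P(N ≤ 12) = 1 − Σ_{j=0}^{12} e^(−μ) μ^j/j! ≈ 0.1721.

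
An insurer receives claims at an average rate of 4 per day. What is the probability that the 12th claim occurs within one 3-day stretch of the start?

Over the interval, μ = 4 × 3 = 12 (a 3-day stretch = 3 days).
The 12th arrival falls in the interval iff at least 12 events occur there: P(S_12 ≤ t) = P(N ≥ 12) = 1 − P(N ≤ 11) ≈ 0.5384.

0.5384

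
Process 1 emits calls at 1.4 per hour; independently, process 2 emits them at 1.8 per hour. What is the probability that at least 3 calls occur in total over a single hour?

0.6201

Independent Poisson processes superpose: combined rate λ = 1.4 + 1.8 = 3.2 per hour.
So μ = 3.2.
P(N ≥ 3) = 1 − P(N ≤ 2) ≈ 0.6201.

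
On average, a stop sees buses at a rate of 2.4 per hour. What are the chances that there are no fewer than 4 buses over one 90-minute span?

Over the interval, μ = 2.4 × 1.5 = 3.6 (a 90-minute span = 1.5 hours).
P(N ≥ 4) = 1 − P(N ≤ 3) = 1 − Σ_{j=0}^{3} e^(−μ) μ^j/j! ≈ 0.4848.

0.4848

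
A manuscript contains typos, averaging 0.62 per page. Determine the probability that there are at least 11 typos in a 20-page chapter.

0.6933

Over the interval, μ = 0.62 × 20 = 12.4 (a 20-page chapter = 20 pages).
P(N ≥ 11) = 1 − P(N ≤ 10) = 1 − Σ_{j=0}^{10} e^(−μ) μ^j/j! ≈ 0.6933.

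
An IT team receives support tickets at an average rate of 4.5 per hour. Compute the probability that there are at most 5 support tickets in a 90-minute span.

0.3338

Over the interval, μ = 4.5 × 1.5 = 6.75 (a 90-minute span = 1.5 hours).
P(N ≤ 5) = Σ_{j=0}^{5} e^(−μ) μ^j/j! ≈ 0.3338.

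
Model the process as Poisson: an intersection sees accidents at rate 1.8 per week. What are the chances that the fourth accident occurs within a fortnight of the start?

0.4848

Over the interval, μ = 1.8 × 2 = 3.6 (a fortnight = 2 weeks).
The fourth arrival falls in the interval iff at least 4 events occur there: P(S_4 ≤ t) = P(N ≥ 4) = 1 − P(N ≤ 3) ≈ 0.4848.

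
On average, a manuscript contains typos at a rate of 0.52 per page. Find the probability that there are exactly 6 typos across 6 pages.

Over the interval, μ = 0.52 × 6 = 3.12 (6 pages).
P(N = 6) = e^(−μ) μ^6/6! = e^(−3.12) · 3.12^6/720 ≈ 0.0566.

0.0566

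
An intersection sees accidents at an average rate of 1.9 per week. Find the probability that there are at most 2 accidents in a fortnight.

Over the interval, μ = 1.9 × 2 = 3.8 (a fortnight = 2 weeks).
P(N ≤ 2) = Σ_{j=0}^{2} e^(−μ) μ^j/j! ≈ 0.2689.

0.2689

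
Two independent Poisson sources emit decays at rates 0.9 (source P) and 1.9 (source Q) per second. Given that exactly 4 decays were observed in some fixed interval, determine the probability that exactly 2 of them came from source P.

0.2854

Given the total, each event is independently from source P with probability p = λ_P/(λ_P+λ_Q) = 0.9/2.8 ≈ 0.3214.
So K ~ Binomial(4, 0.9/2.8): P(K = 2) = C(4,2) · (0.9/2.8)^2 · (1.9/2.8)^2 ≈ 0.2854.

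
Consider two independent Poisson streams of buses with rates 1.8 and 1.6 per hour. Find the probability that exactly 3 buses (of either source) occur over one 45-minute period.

Independent Poisson processes superpose: combined rate λ = 1.8 + 1.6 = 3.4 per hour.
Over the interval, μ = 3.4 × 0.75 = 2.55 (a 45-minute period = 0.75 hours).
P(N = 3) = e^(−2.55) · 2.55^3/3! ≈ 0.2158.

0.2158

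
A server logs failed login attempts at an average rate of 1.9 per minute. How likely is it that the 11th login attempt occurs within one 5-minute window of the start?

Over the interval, μ = 1.9 × 5 = 9.5 (a 5-minute window = 5 minutes).
The 11th arrival falls in the interval iff at least 11 events occur there: P(S_11 ≤ t) = P(N ≥ 11) = 1 − P(N ≤ 10) ≈ 0.3547.

0.3547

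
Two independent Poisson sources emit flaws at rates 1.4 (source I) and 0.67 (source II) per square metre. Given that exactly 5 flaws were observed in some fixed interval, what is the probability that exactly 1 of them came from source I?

Given the total, each event is independently from source I with probability p = λ_I/(λ_I+λ_II) = 1.4/2.07 ≈ 0.6763.
So K ~ Binomial(5, 1.4/2.07): P(K = 1) = C(5,1) · (1.4/2.07)^1 · (0.67/2.07)^4 ≈ 0.0371.

0.0371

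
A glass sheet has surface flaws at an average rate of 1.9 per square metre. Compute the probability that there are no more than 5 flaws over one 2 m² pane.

0.8156

Over the interval, μ = 1.9 × 2 = 3.8 (a 2 m² pane = 2 square metres).
P(N ≤ 5) = Σ_{j=0}^{5} e^(−μ) μ^j/j! ≈ 0.8156.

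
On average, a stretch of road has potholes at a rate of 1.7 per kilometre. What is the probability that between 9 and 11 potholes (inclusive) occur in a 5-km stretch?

0.3256

Over the interval, μ = 1.7 × 5 = 8.5 (a 5-km stretch = 5 kilometres).
P(9 ≤ N ≤ 11) = Σ_{j=9}^{11} e^(−8.5) · 8.5^j/j! ≈ 0.3256.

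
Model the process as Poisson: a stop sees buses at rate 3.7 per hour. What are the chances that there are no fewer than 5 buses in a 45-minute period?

Over the interval, μ = 3.7 × 0.75 = 2.775 (a 45-minute period = 0.75 hours).
P(N ≥ 5) = 1 − P(N ≤ 4) = 1 − Σ_{j=0}^{4} e^(−μ) μ^j/j! ≈ 0.1485.

0.1485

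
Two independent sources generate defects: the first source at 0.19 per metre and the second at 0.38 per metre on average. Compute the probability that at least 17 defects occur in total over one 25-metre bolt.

0.2661

Independent Poisson processes superpose: combined rate λ = 0.19 + 0.38 = 0.57 per metre.
Over the interval, μ = 0.57 × 25 = 14.25 (a 25-metre bolt = 25 metres).
P(N ≥ 17) = 1 − P(N ≤ 16) ≈ 0.2661.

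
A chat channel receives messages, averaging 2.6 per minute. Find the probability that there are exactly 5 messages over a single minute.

With mean μ = 2.6 per minute,
P(N = 5) = e^(−μ) μ^5/5! = e^(−2.6) · 2.6^5/120 ≈ 0.0735.

0.0735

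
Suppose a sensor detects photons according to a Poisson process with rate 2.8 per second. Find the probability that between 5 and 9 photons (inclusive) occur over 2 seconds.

0.5987

Over the interval, μ = 2.8 × 2 = 5.6 (2 seconds).
P(5 ≤ N ≤ 9) = Σ_{j=5}^{9} e^(−5.6) · 5.6^j/j! ≈ 0.5987.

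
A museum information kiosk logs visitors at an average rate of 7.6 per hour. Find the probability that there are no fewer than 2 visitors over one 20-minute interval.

Over the interval, μ = 7.6 × 1/3 ≈ 2.53333 (a 20-minute interval = 1/3 hours).
P(N ≥ 2) = 1 − P(N ≤ 1) = 1 − Σ_{j=0}^{1} e^(−μ) μ^j/j! ≈ 0.7195.

0.7195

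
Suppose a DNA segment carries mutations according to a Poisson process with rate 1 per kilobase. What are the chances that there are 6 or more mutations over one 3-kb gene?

0.0839

Over the interval, μ = 1 × 3 = 3 (a 3-kb gene = 3 kilobases).
P(N ≥ 6) = 1 − P(N ≤ 5) = 1 − Σ_{j=0}^{5} e^(−μ) μ^j/j! ≈ 0.0839.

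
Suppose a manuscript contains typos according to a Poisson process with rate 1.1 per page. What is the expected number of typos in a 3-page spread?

E[N] = λt = 1.1 × 3 = 3.3 (a 3-page spread = 3 pages).

3.3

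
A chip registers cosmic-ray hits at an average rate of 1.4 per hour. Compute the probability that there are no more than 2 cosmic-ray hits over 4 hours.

Over the interval, μ = 1.4 × 4 = 5.6 (4 hours).
P(N ≤ 2) = Σ_{j=0}^{2} e^(−μ) μ^j/j! ≈ 0.0824.

0.0824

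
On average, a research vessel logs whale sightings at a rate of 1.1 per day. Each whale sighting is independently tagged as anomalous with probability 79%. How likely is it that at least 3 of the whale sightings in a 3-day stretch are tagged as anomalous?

Thinning: the whale sightings that are tagged as anomalous themselves form a Poisson process with rate 0.79 × 1.1 = 0.869 per day.
Over the interval, μ = 0.869 × 3 = 2.607 (a 3-day stretch = 3 days).
P(N ≥ 3) = 1 − P(N ≤ 2) ≈ 0.4833.

0.4833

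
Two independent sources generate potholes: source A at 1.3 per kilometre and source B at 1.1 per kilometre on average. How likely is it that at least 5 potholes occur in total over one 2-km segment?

0.5237

Independent Poisson processes superpose: combined rate λ = 1.3 + 1.1 = 2.4 per kilometre.
Over the interval, μ = 2.4 × 2 = 4.8 (a 2-km segment = 2 kilometres).
P(N ≥ 5) = 1 − P(N ≤ 4) ≈ 0.5237.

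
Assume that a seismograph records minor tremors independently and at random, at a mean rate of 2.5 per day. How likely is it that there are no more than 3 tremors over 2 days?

Over the interval, μ = 2.5 × 2 = 5 (2 days).
P(N ≤ 3) = Σ_{j=0}^{3} e^(−μ) μ^j/j! ≈ 0.2650.

0.2650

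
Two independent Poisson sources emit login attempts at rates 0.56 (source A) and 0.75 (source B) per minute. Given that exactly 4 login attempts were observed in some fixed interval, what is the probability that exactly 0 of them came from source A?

0.1074

Given the total, each event is independently from source A with probability p = λ_A/(λ_A+λ_B) = 0.56/1.31 ≈ 0.4275.
So K ~ Binomial(4, 0.56/1.31): P(K = 0) = C(4,0) · (0.56/1.31)^0 · (0.75/1.31)^4 ≈ 0.1074.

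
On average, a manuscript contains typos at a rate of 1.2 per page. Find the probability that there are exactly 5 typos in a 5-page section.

Over the interval, μ = 1.2 × 5 = 6 (a 5-page section = 5 pages).
P(N = 5) = e^(−μ) μ^5/5! = e^(−6) · 6^5/120 ≈ 0.1606.

0.1606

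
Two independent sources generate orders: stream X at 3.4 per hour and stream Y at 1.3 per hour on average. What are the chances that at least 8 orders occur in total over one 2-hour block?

Independent Poisson processes superpose: combined rate λ = 3.4 + 1.3 = 4.7 per hour.
Over the interval, μ = 4.7 × 2 = 9.4 (a 2-hour block = 2 hours).
P(N ≥ 8) = 1 − P(N ≤ 7) ≈ 0.7208.

0.7208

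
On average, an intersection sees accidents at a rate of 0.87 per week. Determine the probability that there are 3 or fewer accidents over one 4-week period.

Over the interval, μ = 0.87 × 4 = 3.48 (a 4-week period = 4 weeks).
P(N ≤ 3) = Σ_{j=0}^{3} e^(−μ) μ^j/j! ≈ 0.5410.

0.5410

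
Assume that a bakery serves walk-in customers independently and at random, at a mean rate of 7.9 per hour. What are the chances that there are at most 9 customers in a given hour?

With mean μ = 7.9 per hour,
P(N ≤ 9) = Σ_{j=0}^{9} e^(−μ) μ^j/j! ≈ 0.7290.

0.7290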